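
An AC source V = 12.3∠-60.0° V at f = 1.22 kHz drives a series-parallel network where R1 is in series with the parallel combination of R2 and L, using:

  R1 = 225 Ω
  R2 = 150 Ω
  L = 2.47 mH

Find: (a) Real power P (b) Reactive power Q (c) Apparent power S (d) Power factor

Step 1 — Angular frequency: ω = 2π·f = 2π·1220 = 7665 rad/s.
Step 2 — Component impedances:
  R1: Z = R = 225 Ω
  R2: Z = R = 150 Ω
  L: Z = jωL = j·7665·0.00247 = 0 + j18.93 Ω
Step 3 — Parallel branch: R2 || L = 1/(1/R2 + 1/L) = 2.352 + j18.64 Ω.
Step 4 — Series with R1: Z_total = R1 + (R2 || L) = 227.4 + j18.64 Ω = 228.1∠4.7° Ω.
Step 5 — Source phasor: V = 12.3∠-60.0° V = 6.15 - j10.65 V.
Step 6 — Current: I = V / Z = 0.02305 - j0.04874 A = 0.05392∠-64.7° A.
Step 7 — Complex power: S = V·I* = 0.661 + j0.05418 VA.
Step 8 — Real power: P = Re(S) = 0.661 W.
Step 9 — Reactive power: Q = Im(S) = 0.05418 VAR.
Step 10 — Apparent power: |S| = 0.6632 VA.
Step 11 — Power factor: PF = P/|S| = 0.9967 (lagging).

(a) P = 0.661 W  (b) Q = 0.05418 VAR  (c) S = 0.6632 VA  (d) PF = 0.9967 (lagging)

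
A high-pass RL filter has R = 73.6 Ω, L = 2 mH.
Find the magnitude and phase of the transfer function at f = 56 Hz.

Step 1 — Angular frequency: ω = 2π·56 = 351.9 rad/s.
Step 2 — Transfer function: H(jω) = jωL/(R + jωL).
Step 3 — Numerator jωL = j·0.7037; denominator R + jωL = 73.6 + j0.7037.
Step 4 — H = 9.141e-05 + j0.00956.
Step 5 — Magnitude: |H| = 0.009561 (-40.4 dB); phase: φ = 89.5°.

|H| = 0.009561 (-40.4 dB), φ = 89.5°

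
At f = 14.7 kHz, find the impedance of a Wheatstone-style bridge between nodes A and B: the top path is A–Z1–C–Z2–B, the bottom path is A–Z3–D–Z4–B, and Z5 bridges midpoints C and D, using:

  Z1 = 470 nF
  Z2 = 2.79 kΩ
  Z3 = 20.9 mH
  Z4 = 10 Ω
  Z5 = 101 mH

Step 1 — Angular frequency: ω = 2π·f = 2π·1.47e+04 = 9.236e+04 rad/s.
Step 2 — Component impedances:
  Z1: Z = 1/(jωC) = -j/(ω·C) = 0 - j23.04 Ω
  Z2: Z = R = 2790 Ω
  Z3: Z = jωL = j·9.236e+04·0.0209 = 0 + j1930 Ω
  Z4: Z = R = 10 Ω
  Z5: Z = jωL = j·9.236e+04·0.101 = 0 + j9329 Ω
Step 3 — Bridge requires nodal analysis (the Z5 bridge couples midpoints C and D, so the two paths cannot be reduced to a simple series/parallel combination). Setting node B to ground and injecting 1 A at node A, the 3-node admittance system at A, C, D solves to V_A = Z_AB = 700.1 + j1197 Ω = 1387∠59.7° Ω.

Z = 700.1 + j1197 Ω = 1387∠59.7° Ω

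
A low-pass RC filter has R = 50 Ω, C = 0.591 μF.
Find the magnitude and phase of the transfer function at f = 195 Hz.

Step 1 — Angular frequency: ω = 2π·195 = 1225 rad/s.
Step 2 — Transfer function: H(jω) = 1/(1 + jωRC).
Step 3 — Denominator: 1 + jωRC = 1 + j·1225·50·5.91e-07 = 1 + j0.03621.
Step 4 — H = 0.9987 - j0.03616.
Step 5 — Magnitude: |H| = 0.9993 (-0.0 dB); phase: φ = -2.1°.

|H| = 0.9993 (-0.0 dB), φ = -2.1°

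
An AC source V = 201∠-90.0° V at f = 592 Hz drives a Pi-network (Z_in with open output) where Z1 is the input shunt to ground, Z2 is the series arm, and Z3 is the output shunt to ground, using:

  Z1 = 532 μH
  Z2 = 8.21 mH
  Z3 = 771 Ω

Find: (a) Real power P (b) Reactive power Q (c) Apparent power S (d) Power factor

Step 1 — Angular frequency: ω = 2π·f = 2π·592 = 3720 rad/s.
Step 2 — Component impedances:
  Z1: Z = jωL = j·3720·0.000532 = 0 + j1.979 Ω
  Z2: Z = jωL = j·3720·0.00821 = 0 + j30.54 Ω
  Z3: Z = R = 771 Ω
Step 3 — With open output, the series arm Z2 and the output shunt Z3 appear in series to ground: Z2 + Z3 = 771 + j30.54 Ω.
Step 4 — Parallel with input shunt Z1: Z_in = Z1 || (Z2 + Z3) = 0.00507 + j1.979 Ω = 1.979∠89.9° Ω.
Step 5 — Source phasor: V = 201∠-90.0° V = 0 - j201 V.
Step 6 — Current: I = V / Z = -101.6 - j0.2603 A = 101.6∠-179.9° A.
Step 7 — Complex power: S = V·I* = 52.32 + j2.042e+04 VA.
Step 8 — Real power: P = Re(S) = 52.32 W.
Step 9 — Reactive power: Q = Im(S) = 2.042e+04 VAR.
Step 10 — Apparent power: |S| = 2.042e+04 VA.
Step 11 — Power factor: PF = P/|S| = 0.002562 (lagging).

(a) P = 52.32 W  (b) Q = 2.042e+04 VAR  (c) S = 2.042e+04 VA  (d) PF = 0.002562 (lagging)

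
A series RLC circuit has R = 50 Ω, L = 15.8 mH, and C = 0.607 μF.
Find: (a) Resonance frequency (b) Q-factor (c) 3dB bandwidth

Step 1 — Resonance: ω₀ = 1/√(LC) = 1/√(0.0158·6.07e-07) = 1.021e+04 rad/s.
Step 2 — f₀ = ω₀/(2π) = 1625 Hz.
Step 3 — Series Q: Q = ω₀L/R = 1.021e+04·0.0158/50 = 3.227.
Step 4 — Bandwidth: Δω = ω₀/Q = 3165 rad/s; BW = Δω/(2π) = 503.7 Hz.

(a) f₀ = 1625 Hz  (b) Q = 3.227  (c) BW = 503.7 Hz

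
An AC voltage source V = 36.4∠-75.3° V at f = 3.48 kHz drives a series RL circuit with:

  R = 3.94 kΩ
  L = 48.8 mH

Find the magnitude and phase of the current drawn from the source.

Step 1 — Angular frequency: ω = 2π·f = 2π·3480 = 2.187e+04 rad/s.
Step 2 — Component impedances:
  R: Z = R = 3940 Ω
  L: Z = jωL = j·2.187e+04·0.0488 = 0 + j1067 Ω
Step 3 — Series combination: Z_total = R + L = 3940 + j1067 Ω = 4082∠15.2° Ω.
Step 4 — Source phasor: V = 36.4∠-75.3° V = 9.237 - j35.21 V.
Step 5 — Ohm's law: I = V / Z_total = (9.237 - j35.21) / (3940 + j1067) = -7.057e-05 - j0.008917 A.
Step 6 — Convert to polar: |I| = 0.008917 A, ∠I = -90.5°.

I = 0.008917∠-90.5° A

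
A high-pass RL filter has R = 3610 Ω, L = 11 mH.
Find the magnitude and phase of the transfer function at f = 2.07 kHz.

Step 1 — Angular frequency: ω = 2π·2070 = 1.301e+04 rad/s.
Step 2 — Transfer function: H(jω) = jωL/(R + jωL).
Step 3 — Numerator jωL = j·143.1; denominator R + jωL = 3610 + j143.1.
Step 4 — H = 0.001568 + j0.03957.
Step 5 — Magnitude: |H| = 0.0396 (-28.0 dB); phase: φ = 87.7°.

|H| = 0.0396 (-28.0 dB), φ = 87.7°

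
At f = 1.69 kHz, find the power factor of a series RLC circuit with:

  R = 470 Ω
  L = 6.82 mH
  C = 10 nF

Step 1 — Angular frequency: ω = 2π·f = 2π·1690 = 1.062e+04 rad/s.
Step 2 — Component impedances:
  R: Z = R = 470 Ω
  L: Z = jωL = j·1.062e+04·0.00682 = 0 + j72.42 Ω
  C: Z = 1/(jωC) = -j/(ω·C) = 0 - j9417 Ω
Step 3 — Series combination: Z_total = R + L + C = 470 - j9345 Ω = 9357∠-87.1° Ω.
Step 4 — Power factor: PF = cos(φ) = Re(Z)/|Z| = 470/9357 = 0.05023.
Step 5 — Type: Im(Z) = -9345 ⇒ leading (phase φ = -87.1°).

PF = 0.05023 (leading, φ = -87.1°)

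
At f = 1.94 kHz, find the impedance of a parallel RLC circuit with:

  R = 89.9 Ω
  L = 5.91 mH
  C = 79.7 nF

Step 1 — Angular frequency: ω = 2π·f = 2π·1940 = 1.219e+04 rad/s.
Step 2 — Component impedances:
  R: Z = R = 89.9 Ω
  L: Z = jωL = j·1.219e+04·0.00591 = 0 + j72.04 Ω
  C: Z = 1/(jωC) = -j/(ω·C) = 0 - j1029 Ω
Step 3 — Parallel combination: 1/Z_total = 1/R + 1/L + 1/C; Z_total = 38.3 + j44.46 Ω = 58.68∠49.3° Ω.

Z = 38.3 + j44.46 Ω = 58.68∠49.3° Ω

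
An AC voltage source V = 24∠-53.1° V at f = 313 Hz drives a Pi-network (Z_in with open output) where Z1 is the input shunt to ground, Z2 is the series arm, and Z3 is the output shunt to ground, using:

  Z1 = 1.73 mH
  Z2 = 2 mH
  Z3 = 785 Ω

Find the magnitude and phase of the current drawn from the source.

Step 1 — Angular frequency: ω = 2π·f = 2π·313 = 1967 rad/s.
Step 2 — Component impedances:
  Z1: Z = jωL = j·1967·0.00173 = 0 + j3.402 Ω
  Z2: Z = jωL = j·1967·0.002 = 0 + j3.933 Ω
  Z3: Z = R = 785 Ω
Step 3 — With open output, the series arm Z2 and the output shunt Z3 appear in series to ground: Z2 + Z3 = 785 + j3.933 Ω.
Step 4 — Parallel with input shunt Z1: Z_in = Z1 || (Z2 + Z3) = 0.01474 + j3.402 Ω = 3.402∠89.8° Ω.
Step 5 — Source phasor: V = 24∠-53.1° V = 14.41 - j19.19 V.
Step 6 — Ohm's law: I = V / Z_total = (14.41 - j19.19) / (0.01474 + j3.402) = -5.623 - j4.26 A.
Step 7 — Convert to polar: |I| = 7.054 A, ∠I = -142.9°.

I = 7.054∠-142.9° A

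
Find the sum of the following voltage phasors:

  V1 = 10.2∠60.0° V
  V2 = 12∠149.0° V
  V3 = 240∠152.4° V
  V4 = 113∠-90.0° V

Step 1 — Convert each phasor to rectangular form:
  V1 = 10.2·(cos(60.0°) + j·sin(60.0°)) = 5.1 + j8.833 V
  V2 = 12·(cos(149.0°) + j·sin(149.0°)) = -10.29 + j6.18 V
  V3 = 240·(cos(152.4°) + j·sin(152.4°)) = -212.7 + j111.2 V
  V4 = 113·(cos(-90.0°) + j·sin(-90.0°)) = 0 - j113 V
Step 2 — Sum components: V_total = -217.9 + j13.2 V.
Step 3 — Convert to polar: |V_total| = 218.3 V, ∠V_total = 176.5°.

V_total = 218.3∠176.5° V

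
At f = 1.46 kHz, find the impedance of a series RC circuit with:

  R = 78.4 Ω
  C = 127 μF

Step 1 — Angular frequency: ω = 2π·f = 2π·1460 = 9173 rad/s.
Step 2 — Component impedances:
  R: Z = R = 78.4 Ω
  C: Z = 1/(jωC) = -j/(ω·C) = 0 - j0.8583 Ω
Step 3 — Series combination: Z_total = R + C = 78.4 - j0.8583 Ω = 78.4∠-0.6° Ω.

Z = 78.4 - j0.8583 Ω = 78.4∠-0.6° Ω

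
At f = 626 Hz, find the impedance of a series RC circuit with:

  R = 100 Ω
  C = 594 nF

Step 1 — Angular frequency: ω = 2π·f = 2π·626 = 3933 rad/s.
Step 2 — Component impedances:
  R: Z = R = 100 Ω
  C: Z = 1/(jωC) = -j/(ω·C) = 0 - j428 Ω
Step 3 — Series combination: Z_total = R + C = 100 - j428 Ω = 439.5∠-76.8° Ω.

Z = 100 - j428 Ω = 439.5∠-76.8° Ω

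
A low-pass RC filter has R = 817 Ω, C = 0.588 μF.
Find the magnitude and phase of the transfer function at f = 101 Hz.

Step 1 — Angular frequency: ω = 2π·101 = 634.6 rad/s.
Step 2 — Transfer function: H(jω) = 1/(1 + jωRC).
Step 3 — Denominator: 1 + jωRC = 1 + j·634.6·817·5.88e-07 = 1 + j0.3049.
Step 4 — H = 0.915 - j0.2789.
Step 5 — Magnitude: |H| = 0.9565 (-0.4 dB); phase: φ = -17.0°.

|H| = 0.9565 (-0.4 dB), φ = -17.0°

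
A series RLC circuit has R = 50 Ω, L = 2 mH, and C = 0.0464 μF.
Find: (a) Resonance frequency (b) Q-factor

Step 1 — Resonance condition Im(Z)=0 gives ω₀ = 1/√(LC).
Step 2 — ω₀ = 1/√(0.002·4.64e-08) = 1.038e+05 rad/s.
Step 3 — f₀ = ω₀/(2π) = 1.652e+04 Hz.
Step 4 — Series Q: Q = ω₀L/R = 1.038e+05·0.002/50 = 4.152.

(a) f₀ = 1.652e+04 Hz  (b) Q = 4.152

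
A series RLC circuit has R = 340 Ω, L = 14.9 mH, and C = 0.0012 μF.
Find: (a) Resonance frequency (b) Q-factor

Step 1 — Resonance condition Im(Z)=0 gives ω₀ = 1/√(LC).
Step 2 — ω₀ = 1/√(0.0149·1.2e-09) = 2.365e+05 rad/s.
Step 3 — f₀ = ω₀/(2π) = 3.764e+04 Hz.
Step 4 — Series Q: Q = ω₀L/R = 2.365e+05·0.0149/340 = 10.36.

(a) f₀ = 3.764e+04 Hz  (b) Q = 10.36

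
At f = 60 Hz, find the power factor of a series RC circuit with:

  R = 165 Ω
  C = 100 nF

Step 1 — Angular frequency: ω = 2π·f = 2π·60 = 377 rad/s.
Step 2 — Component impedances:
  R: Z = R = 165 Ω
  C: Z = 1/(jωC) = -j/(ω·C) = 0 - j2.653e+04 Ω
Step 3 — Series combination: Z_total = R + C = 165 - j2.653e+04 Ω = 2.653e+04∠-89.6° Ω.
Step 4 — Power factor: PF = cos(φ) = Re(Z)/|Z| = 165/26526 = 0.00622.
Step 5 — Type: Im(Z) = -2.653e+04 ⇒ leading (phase φ = -89.6°).

PF = 0.00622 (leading, φ = -89.6°)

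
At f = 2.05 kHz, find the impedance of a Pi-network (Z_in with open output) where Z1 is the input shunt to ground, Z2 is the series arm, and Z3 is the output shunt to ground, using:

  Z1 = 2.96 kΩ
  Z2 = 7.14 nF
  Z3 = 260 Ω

Step 1 — Angular frequency: ω = 2π·f = 2π·2050 = 1.288e+04 rad/s.
Step 2 — Component impedances:
  Z1: Z = R = 2960 Ω
  Z2: Z = 1/(jωC) = -j/(ω·C) = 0 - j1.087e+04 Ω
  Z3: Z = R = 260 Ω
Step 3 — With open output, the series arm Z2 and the output shunt Z3 appear in series to ground: Z2 + Z3 = 260 - j1.087e+04 Ω.
Step 4 — Parallel with input shunt Z1: Z_in = Z1 || (Z2 + Z3) = 2741 - j740.8 Ω = 2839∠-15.1° Ω.

Z = 2741 - j740.8 Ω = 2839∠-15.1° Ω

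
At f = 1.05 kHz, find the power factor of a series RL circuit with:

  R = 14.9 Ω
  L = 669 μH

Step 1 — Angular frequency: ω = 2π·f = 2π·1050 = 6597 rad/s.
Step 2 — Component impedances:
  R: Z = R = 14.9 Ω
  L: Z = jωL = j·6597·0.000669 = 0 + j4.414 Ω
Step 3 — Series combination: Z_total = R + L = 14.9 + j4.414 Ω = 15.54∠16.5° Ω.
Step 4 — Power factor: PF = cos(φ) = Re(Z)/|Z| = 14.9/15.54 = 0.9588.
Step 5 — Type: Im(Z) = 4.414 ⇒ lagging (phase φ = 16.5°).

PF = 0.9588 (lagging, φ = 16.5°)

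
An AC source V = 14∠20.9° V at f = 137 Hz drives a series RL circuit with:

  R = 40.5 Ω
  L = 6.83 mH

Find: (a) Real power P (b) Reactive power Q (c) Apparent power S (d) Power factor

Step 1 — Angular frequency: ω = 2π·f = 2π·137 = 860.8 rad/s.
Step 2 — Component impedances:
  R: Z = R = 40.5 Ω
  L: Z = jωL = j·860.8·0.00683 = 0 + j5.879 Ω
Step 3 — Series combination: Z_total = R + L = 40.5 + j5.879 Ω = 40.92∠8.3° Ω.
Step 4 — Source phasor: V = 14∠20.9° V = 13.08 + j4.994 V.
Step 5 — Current: I = V / Z = 0.3338 + j0.07486 A = 0.3421∠12.6° A.
Step 6 — Complex power: S = V·I* = 4.74 + j0.688 VA.
Step 7 — Real power: P = Re(S) = 4.74 W.
Step 8 — Reactive power: Q = Im(S) = 0.688 VAR.
Step 9 — Apparent power: |S| = 4.789 VA.
Step 10 — Power factor: PF = P/|S| = 0.9896 (lagging).

(a) P = 4.74 W  (b) Q = 0.688 VAR  (c) S = 4.789 VA  (d) PF = 0.9896 (lagging)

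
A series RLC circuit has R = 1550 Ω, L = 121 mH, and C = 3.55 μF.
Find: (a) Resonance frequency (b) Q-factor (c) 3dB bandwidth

Step 1 — Resonance condition Im(Z)=0 gives ω₀ = 1/√(LC).
Step 2 — ω₀ = 1/√(0.121·3.55e-06) = 1526 rad/s.
Step 3 — f₀ = ω₀/(2π) = 242.8 Hz.
Step 4 — Series Q: Q = ω₀L/R = 1526·0.121/1550 = 0.1191.
Step 5 — 3dB bandwidth: Δω = ω₀/Q = 1.281e+04 rad/s; BW = Δω/(2π) = 2039 Hz.

(a) f₀ = 242.8 Hz  (b) Q = 0.1191  (c) BW = 2039 Hz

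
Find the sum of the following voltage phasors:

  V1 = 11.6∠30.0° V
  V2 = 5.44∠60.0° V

Step 1 — Convert each phasor to rectangular form:
  V1 = 11.6·(cos(30.0°) + j·sin(30.0°)) = 10.05 + j5.8 V
  V2 = 5.44·(cos(60.0°) + j·sin(60.0°)) = 2.72 + j4.711 V
Step 2 — Sum components: V_total = 12.77 + j10.51 V.
Step 3 — Convert to polar: |V_total| = 16.54 V, ∠V_total = 39.5°.

V_total = 16.54∠39.5° V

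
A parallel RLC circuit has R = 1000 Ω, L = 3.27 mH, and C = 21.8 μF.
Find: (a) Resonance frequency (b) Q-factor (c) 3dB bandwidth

Step 1 — Resonance: ω₀ = 1/√(LC) = 1/√(0.00327·2.18e-05) = 3745 rad/s.
Step 2 — f₀ = ω₀/(2π) = 596.1 Hz.
Step 3 — Parallel Q: Q = R/(ω₀L) = 1000/(3745·0.00327) = 81.65.
Step 4 — Bandwidth: Δω = ω₀/Q = 45.87 rad/s; BW = Δω/(2π) = 7.301 Hz.

(a) f₀ = 596.1 Hz  (b) Q = 81.65  (c) BW = 7.301 Hz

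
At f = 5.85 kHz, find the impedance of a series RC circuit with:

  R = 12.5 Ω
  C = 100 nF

Step 1 — Angular frequency: ω = 2π·f = 2π·5850 = 3.676e+04 rad/s.
Step 2 — Component impedances:
  R: Z = R = 12.5 Ω
  C: Z = 1/(jωC) = -j/(ω·C) = 0 - j272.1 Ω
Step 3 — Series combination: Z_total = R + C = 12.5 - j272.1 Ω = 272.3∠-87.4° Ω.

Z = 12.5 - j272.1 Ω = 272.3∠-87.4° Ω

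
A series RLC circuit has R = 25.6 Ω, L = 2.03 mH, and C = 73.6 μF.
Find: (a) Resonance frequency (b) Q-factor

Step 1 — Resonance condition Im(Z)=0 gives ω₀ = 1/√(LC).
Step 2 — ω₀ = 1/√(0.00203·7.36e-05) = 2587 rad/s.
Step 3 — f₀ = ω₀/(2π) = 411.7 Hz.
Step 4 — Series Q: Q = ω₀L/R = 2587·0.00203/25.6 = 0.2051.

(a) f₀ = 411.7 Hz  (b) Q = 0.2051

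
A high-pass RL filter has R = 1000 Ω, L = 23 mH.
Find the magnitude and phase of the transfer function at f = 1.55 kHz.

Step 1 — Angular frequency: ω = 2π·1550 = 9739 rad/s.
Step 2 — Transfer function: H(jω) = jωL/(R + jωL).
Step 3 — Numerator jωL = j·224; denominator R + jωL = 1000 + j224.
Step 4 — H = 0.04778 + j0.2133.
Step 5 — Magnitude: |H| = 0.2186 (-13.2 dB); phase: φ = 77.4°.

|H| = 0.2186 (-13.2 dB), φ = 77.4°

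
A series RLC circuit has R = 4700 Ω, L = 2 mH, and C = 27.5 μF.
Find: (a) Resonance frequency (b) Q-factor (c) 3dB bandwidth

Step 1 — Resonance condition Im(Z)=0 gives ω₀ = 1/√(LC).
Step 2 — ω₀ = 1/√(0.002·2.75e-05) = 4264 rad/s.
Step 3 — f₀ = ω₀/(2π) = 678.6 Hz.
Step 4 — Series Q: Q = ω₀L/R = 4264·0.002/4700 = 0.001814.
Step 5 — 3dB bandwidth: Δω = ω₀/Q = 2.35e+06 rad/s; BW = Δω/(2π) = 3.74e+05 Hz.

(a) f₀ = 678.6 Hz  (b) Q = 0.001814  (c) BW = 3.74e+05 Hz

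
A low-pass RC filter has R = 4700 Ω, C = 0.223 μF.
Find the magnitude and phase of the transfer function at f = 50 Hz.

Step 1 — Angular frequency: ω = 2π·50 = 314.2 rad/s.
Step 2 — Transfer function: H(jω) = 1/(1 + jωRC).
Step 3 — Denominator: 1 + jωRC = 1 + j·314.2·4700·2.23e-07 = 1 + j0.3293.
Step 4 — H = 0.9022 - j0.2971.
Step 5 — Magnitude: |H| = 0.9498 (-0.4 dB); phase: φ = -18.2°.

|H| = 0.9498 (-0.4 dB), φ = -18.2°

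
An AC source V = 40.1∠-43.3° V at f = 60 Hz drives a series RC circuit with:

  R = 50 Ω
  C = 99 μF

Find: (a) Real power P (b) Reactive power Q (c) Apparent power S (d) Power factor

Step 1 — Angular frequency: ω = 2π·f = 2π·60 = 377 rad/s.
Step 2 — Component impedances:
  R: Z = R = 50 Ω
  C: Z = 1/(jωC) = -j/(ω·C) = 0 - j26.79 Ω
Step 3 — Series combination: Z_total = R + C = 50 - j26.79 Ω = 56.73∠-28.2° Ω.
Step 4 — Source phasor: V = 40.1∠-43.3° V = 29.18 - j27.5 V.
Step 5 — Current: I = V / Z = 0.6824 - j0.1843 A = 0.7069∠-15.1° A.
Step 6 — Complex power: S = V·I* = 24.99 - j13.39 VA.
Step 7 — Real power: P = Re(S) = 24.99 W.
Step 8 — Reactive power: Q = Im(S) = -13.39 VAR.
Step 9 — Apparent power: |S| = 28.35 VA.
Step 10 — Power factor: PF = P/|S| = 0.8814 (leading).

(a) P = 24.99 W  (b) Q = -13.39 VAR  (c) S = 28.35 VA  (d) PF = 0.8814 (leading)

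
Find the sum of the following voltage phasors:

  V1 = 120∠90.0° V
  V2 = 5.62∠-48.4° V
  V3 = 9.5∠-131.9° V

Step 1 — Convert each phasor to rectangular form:
  V1 = 120·(cos(90.0°) + j·sin(90.0°)) = 0 + j120 V
  V2 = 5.62·(cos(-48.4°) + j·sin(-48.4°)) = 3.731 - j4.203 V
  V3 = 9.5·(cos(-131.9°) + j·sin(-131.9°)) = -6.344 - j7.071 V
Step 2 — Sum components: V_total = -2.613 + j108.7 V.
Step 3 — Convert to polar: |V_total| = 108.8 V, ∠V_total = 91.4°.

V_total = 108.8∠91.4° V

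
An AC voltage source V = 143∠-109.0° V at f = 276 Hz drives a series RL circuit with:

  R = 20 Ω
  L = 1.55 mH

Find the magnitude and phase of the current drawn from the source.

Step 1 — Angular frequency: ω = 2π·f = 2π·276 = 1734 rad/s.
Step 2 — Component impedances:
  R: Z = R = 20 Ω
  L: Z = jωL = j·1734·0.00155 = 0 + j2.688 Ω
Step 3 — Series combination: Z_total = R + L = 20 + j2.688 Ω = 20.18∠7.7° Ω.
Step 4 — Source phasor: V = 143∠-109.0° V = -46.56 - j135.2 V.
Step 5 — Ohm's law: I = V / Z_total = (-46.56 - j135.2) / (20 + j2.688) = -3.179 - j6.333 A.
Step 6 — Convert to polar: |I| = 7.086 A, ∠I = -116.7°.

I = 7.086∠-116.7° A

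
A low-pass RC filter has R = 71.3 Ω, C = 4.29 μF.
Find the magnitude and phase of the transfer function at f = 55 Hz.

Step 1 — Angular frequency: ω = 2π·55 = 345.6 rad/s.
Step 2 — Transfer function: H(jω) = 1/(1 + jωRC).
Step 3 — Denominator: 1 + jωRC = 1 + j·345.6·71.3·4.29e-06 = 1 + j0.1057.
Step 4 — H = 0.989 - j0.1045.
Step 5 — Magnitude: |H| = 0.9945 (-0.0 dB); phase: φ = -6.0°.

|H| = 0.9945 (-0.0 dB), φ = -6.0°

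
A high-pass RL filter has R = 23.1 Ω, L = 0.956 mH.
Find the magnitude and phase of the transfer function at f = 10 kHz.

Step 1 — Angular frequency: ω = 2π·1e+04 = 6.283e+04 rad/s.
Step 2 — Transfer function: H(jω) = jωL/(R + jωL).
Step 3 — Numerator jωL = j·60.07; denominator R + jωL = 23.1 + j60.07.
Step 4 — H = 0.8712 + j0.335.
Step 5 — Magnitude: |H| = 0.9334 (-0.6 dB); phase: φ = 21.0°.

|H| = 0.9334 (-0.6 dB), φ = 21.0°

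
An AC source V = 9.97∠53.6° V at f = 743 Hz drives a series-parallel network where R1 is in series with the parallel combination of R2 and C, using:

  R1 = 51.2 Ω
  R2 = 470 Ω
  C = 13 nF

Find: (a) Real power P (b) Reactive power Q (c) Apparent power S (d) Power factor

Step 1 — Angular frequency: ω = 2π·f = 2π·743 = 4668 rad/s.
Step 2 — Component impedances:
  R1: Z = R = 51.2 Ω
  R2: Z = R = 470 Ω
  C: Z = 1/(jωC) = -j/(ω·C) = 0 - j1.648e+04 Ω
Step 3 — Parallel branch: R2 || C = 1/(1/R2 + 1/C) = 469.6 - j13.4 Ω.
Step 4 — Series with R1: Z_total = R1 + (R2 || C) = 520.8 - j13.4 Ω = 521∠-1.5° Ω.
Step 5 — Source phasor: V = 9.97∠53.6° V = 5.916 + j8.025 V.
Step 6 — Current: I = V / Z = 0.01096 + j0.01569 A = 0.01914∠55.1° A.
Step 7 — Complex power: S = V·I* = 0.1907 - j0.004906 VA.
Step 8 — Real power: P = Re(S) = 0.1907 W.
Step 9 — Reactive power: Q = Im(S) = -0.004906 VAR.
Step 10 — Apparent power: |S| = 0.1908 VA.
Step 11 — Power factor: PF = P/|S| = 0.9997 (leading).

(a) P = 0.1907 W  (b) Q = -0.004906 VAR  (c) S = 0.1908 VA  (d) PF = 0.9997 (leading)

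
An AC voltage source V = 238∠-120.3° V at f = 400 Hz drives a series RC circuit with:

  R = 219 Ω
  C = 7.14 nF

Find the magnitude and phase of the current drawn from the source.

Step 1 — Angular frequency: ω = 2π·f = 2π·400 = 2513 rad/s.
Step 2 — Component impedances:
  R: Z = R = 219 Ω
  C: Z = 1/(jωC) = -j/(ω·C) = 0 - j5.573e+04 Ω
Step 3 — Series combination: Z_total = R + C = 219 - j5.573e+04 Ω = 5.573e+04∠-89.8° Ω.
Step 4 — Source phasor: V = 238∠-120.3° V = -120.1 - j205.5 V.
Step 5 — Ohm's law: I = V / Z_total = (-120.1 - j205.5) / (219 - j5.573e+04) = 0.003679 - j0.002169 A.
Step 6 — Convert to polar: |I| = 0.004271 A, ∠I = -30.5°.

I = 0.004271∠-30.5° A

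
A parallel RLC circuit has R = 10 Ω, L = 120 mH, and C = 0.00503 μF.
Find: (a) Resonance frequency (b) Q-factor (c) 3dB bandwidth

Step 1 — Resonance: ω₀ = 1/√(LC) = 1/√(0.12·5.03e-09) = 4.07e+04 rad/s.
Step 2 — f₀ = ω₀/(2π) = 6478 Hz.
Step 3 — Parallel Q: Q = R/(ω₀L) = 10/(4.07e+04·0.12) = 0.002047.
Step 4 — Bandwidth: Δω = ω₀/Q = 1.988e+07 rad/s; BW = Δω/(2π) = 3.164e+06 Hz.

(a) f₀ = 6478 Hz  (b) Q = 0.002047  (c) BW = 3.164e+06 Hz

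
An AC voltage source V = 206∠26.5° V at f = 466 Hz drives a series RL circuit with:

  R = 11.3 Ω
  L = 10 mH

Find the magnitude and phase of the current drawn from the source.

Step 1 — Angular frequency: ω = 2π·f = 2π·466 = 2928 rad/s.
Step 2 — Component impedances:
  R: Z = R = 11.3 Ω
  L: Z = jωL = j·2928·0.01 = 0 + j29.28 Ω
Step 3 — Series combination: Z_total = R + L = 11.3 + j29.28 Ω = 31.38∠68.9° Ω.
Step 4 — Source phasor: V = 206∠26.5° V = 184.4 + j91.92 V.
Step 5 — Ohm's law: I = V / Z_total = (184.4 + j91.92) / (11.3 + j29.28) = 4.847 - j4.426 A.
Step 6 — Convert to polar: |I| = 6.564 A, ∠I = -42.4°.

I = 6.564∠-42.4° A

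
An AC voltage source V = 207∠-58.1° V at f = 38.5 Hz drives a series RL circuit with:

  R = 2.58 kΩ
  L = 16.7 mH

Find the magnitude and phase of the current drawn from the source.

Step 1 — Angular frequency: ω = 2π·f = 2π·38.5 = 241.9 rad/s.
Step 2 — Component impedances:
  R: Z = R = 2580 Ω
  L: Z = jωL = j·241.9·0.0167 = 0 + j4.04 Ω
Step 3 — Series combination: Z_total = R + L = 2580 + j4.04 Ω = 2580∠0.1° Ω.
Step 4 — Source phasor: V = 207∠-58.1° V = 109.4 - j175.7 V.
Step 5 — Ohm's law: I = V / Z_total = (109.4 - j175.7) / (2580 + j4.04) = 0.04229 - j0.06818 A.
Step 6 — Convert to polar: |I| = 0.08023 A, ∠I = -58.2°.

I = 0.08023∠-58.2° A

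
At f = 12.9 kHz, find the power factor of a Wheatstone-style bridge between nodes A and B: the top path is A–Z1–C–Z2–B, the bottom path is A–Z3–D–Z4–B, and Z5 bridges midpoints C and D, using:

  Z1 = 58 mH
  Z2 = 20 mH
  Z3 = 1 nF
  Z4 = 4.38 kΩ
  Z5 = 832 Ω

Step 1 — Angular frequency: ω = 2π·f = 2π·1.29e+04 = 8.105e+04 rad/s.
Step 2 — Component impedances:
  Z1: Z = jωL = j·8.105e+04·0.058 = 0 + j4701 Ω
  Z2: Z = jωL = j·8.105e+04·0.02 = 0 + j1621 Ω
  Z3: Z = 1/(jωC) = -j/(ω·C) = 0 - j1.234e+04 Ω
  Z4: Z = R = 4380 Ω
  Z5: Z = R = 832 Ω
Step 3 — Bridge requires nodal analysis (the Z5 bridge couples midpoints C and D, so the two paths cannot be reduced to a simple series/parallel combination). Setting node B to ground and injecting 1 A at node A, the 3-node admittance system at A, C, D solves to V_A = Z_AB = 851.7 + j9349 Ω = 9388∠84.8° Ω.
Step 4 — Power factor: PF = cos(φ) = Re(Z)/|Z| = 851.7/9388 = 0.09072.
Step 5 — Type: Im(Z) = 9349 ⇒ lagging (phase φ = 84.8°).

PF = 0.09072 (lagging, φ = 84.8°)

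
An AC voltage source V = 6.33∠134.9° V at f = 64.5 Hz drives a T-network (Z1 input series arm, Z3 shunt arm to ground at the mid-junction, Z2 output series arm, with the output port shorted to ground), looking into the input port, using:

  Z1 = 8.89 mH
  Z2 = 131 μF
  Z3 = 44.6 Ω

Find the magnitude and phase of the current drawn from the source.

Step 1 — Angular frequency: ω = 2π·f = 2π·64.5 = 405.3 rad/s.
Step 2 — Component impedances:
  Z1: Z = jωL = j·405.3·0.00889 = 0 + j3.603 Ω
  Z2: Z = 1/(jωC) = -j/(ω·C) = 0 - j18.84 Ω
  Z3: Z = R = 44.6 Ω
Step 3 — With the output port shorted to ground, the output series arm Z2 runs from the junction to ground; the shunt arm Z3 also runs from the junction to ground. They appear in parallel: Z3 || Z2 = 6.751 - j15.98 Ω.
Step 4 — Series with input arm Z1: Z_in = Z1 + (Z3 || Z2) = 6.751 - j12.38 Ω = 14.1∠-61.4° Ω.
Step 5 — Source phasor: V = 6.33∠134.9° V = -4.468 + j4.484 V.
Step 6 — Ohm's law: I = V / Z_total = (-4.468 + j4.484) / (6.751 - j12.38) = -0.4308 - j0.126 A.
Step 7 — Convert to polar: |I| = 0.4488 A, ∠I = -163.7°.

I = 0.4488∠-163.7° A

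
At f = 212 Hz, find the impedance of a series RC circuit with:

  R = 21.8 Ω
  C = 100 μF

Step 1 — Angular frequency: ω = 2π·f = 2π·212 = 1332 rad/s.
Step 2 — Component impedances:
  R: Z = R = 21.8 Ω
  C: Z = 1/(jωC) = -j/(ω·C) = 0 - j7.507 Ω
Step 3 — Series combination: Z_total = R + C = 21.8 - j7.507 Ω = 23.06∠-19.0° Ω.

Z = 21.8 - j7.507 Ω = 23.06∠-19.0° Ω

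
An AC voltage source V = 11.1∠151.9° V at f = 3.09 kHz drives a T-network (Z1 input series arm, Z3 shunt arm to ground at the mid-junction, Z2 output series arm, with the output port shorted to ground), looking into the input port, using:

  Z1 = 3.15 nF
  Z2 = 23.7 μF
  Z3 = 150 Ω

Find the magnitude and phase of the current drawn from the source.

Step 1 — Angular frequency: ω = 2π·f = 2π·3090 = 1.942e+04 rad/s.
Step 2 — Component impedances:
  Z1: Z = 1/(jωC) = -j/(ω·C) = 0 - j1.635e+04 Ω
  Z2: Z = 1/(jωC) = -j/(ω·C) = 0 - j2.173 Ω
  Z3: Z = R = 150 Ω
Step 3 — With the output port shorted to ground, the output series arm Z2 runs from the junction to ground; the shunt arm Z3 also runs from the junction to ground. They appear in parallel: Z3 || Z2 = 0.03148 - j2.173 Ω.
Step 4 — Series with input arm Z1: Z_in = Z1 + (Z3 || Z2) = 0.03148 - j1.635e+04 Ω = 1.635e+04∠-90.0° Ω.
Step 5 — Source phasor: V = 11.1∠151.9° V = -9.792 + j5.228 V.
Step 6 — Ohm's law: I = V / Z_total = (-9.792 + j5.228) / (0.03148 - j1.635e+04) = -0.0003197 - j0.0005987 A.
Step 7 — Convert to polar: |I| = 0.0006788 A, ∠I = -118.1°.

I = 0.0006788∠-118.1° A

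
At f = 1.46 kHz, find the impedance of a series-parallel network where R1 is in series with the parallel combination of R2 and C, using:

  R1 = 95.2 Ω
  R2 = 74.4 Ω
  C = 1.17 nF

Step 1 — Angular frequency: ω = 2π·f = 2π·1460 = 9173 rad/s.
Step 2 — Component impedances:
  R1: Z = R = 95.2 Ω
  R2: Z = R = 74.4 Ω
  C: Z = 1/(jωC) = -j/(ω·C) = 0 - j9.317e+04 Ω
Step 3 — Parallel branch: R2 || C = 1/(1/R2 + 1/C) = 74.4 - j0.05941 Ω.
Step 4 — Series with R1: Z_total = R1 + (R2 || C) = 169.6 - j0.05941 Ω = 169.6∠-0.0° Ω.

Z = 169.6 - j0.05941 Ω = 169.6∠-0.0° Ω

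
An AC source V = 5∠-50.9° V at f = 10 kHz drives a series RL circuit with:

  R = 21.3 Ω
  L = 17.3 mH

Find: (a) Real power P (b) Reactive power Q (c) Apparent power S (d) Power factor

Step 1 — Angular frequency: ω = 2π·f = 2π·1e+04 = 6.283e+04 rad/s.
Step 2 — Component impedances:
  R: Z = R = 21.3 Ω
  L: Z = jωL = j·6.283e+04·0.0173 = 0 + j1087 Ω
Step 3 — Series combination: Z_total = R + L = 21.3 + j1087 Ω = 1087∠88.9° Ω.
Step 4 — Source phasor: V = 5∠-50.9° V = 3.153 - j3.88 V.
Step 5 — Current: I = V / Z = -0.003512 - j0.00297 A = 0.004599∠-139.8° A.
Step 6 — Complex power: S = V·I* = 0.0004505 + j0.02299 VA.
Step 7 — Real power: P = Re(S) = 0.0004505 W.
Step 8 — Reactive power: Q = Im(S) = 0.02299 VAR.
Step 9 — Apparent power: |S| = 0.02299 VA.
Step 10 — Power factor: PF = P/|S| = 0.01959 (lagging).

(a) P = 0.0004505 W  (b) Q = 0.02299 VAR  (c) S = 0.02299 VA  (d) PF = 0.01959 (lagging)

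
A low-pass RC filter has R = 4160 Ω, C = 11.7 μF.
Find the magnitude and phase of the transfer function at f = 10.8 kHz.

Step 1 — Angular frequency: ω = 2π·1.08e+04 = 6.786e+04 rad/s.
Step 2 — Transfer function: H(jω) = 1/(1 + jωRC).
Step 3 — Denominator: 1 + jωRC = 1 + j·6.786e+04·4160·1.17e-05 = 1 + j3303.
Step 4 — H = 9.167e-08 - j0.0003028.
Step 5 — Magnitude: |H| = 0.0003028 (-70.4 dB); phase: φ = -90.0°.

|H| = 0.0003028 (-70.4 dB), φ = -90.0°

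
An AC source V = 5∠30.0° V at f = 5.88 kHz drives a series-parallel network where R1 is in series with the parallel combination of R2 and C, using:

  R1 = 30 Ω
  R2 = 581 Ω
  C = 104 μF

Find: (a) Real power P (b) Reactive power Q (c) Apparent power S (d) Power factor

Step 1 — Angular frequency: ω = 2π·f = 2π·5880 = 3.695e+04 rad/s.
Step 2 — Component impedances:
  R1: Z = R = 30 Ω
  R2: Z = R = 581 Ω
  C: Z = 1/(jωC) = -j/(ω·C) = 0 - j0.2603 Ω
Step 3 — Parallel branch: R2 || C = 1/(1/R2 + 1/C) = 0.0001166 - j0.2603 Ω.
Step 4 — Series with R1: Z_total = R1 + (R2 || C) = 30 - j0.2603 Ω = 30∠-0.5° Ω.
Step 5 — Source phasor: V = 5∠30.0° V = 4.33 + j2.5 V.
Step 6 — Current: I = V / Z = 0.1436 + j0.08458 A = 0.1667∠30.5° A.
Step 7 — Complex power: S = V·I* = 0.8333 - j0.007229 VA.
Step 8 — Real power: P = Re(S) = 0.8333 W.
Step 9 — Reactive power: Q = Im(S) = -0.007229 VAR.
Step 10 — Apparent power: |S| = 0.8333 VA.
Step 11 — Power factor: PF = P/|S| = 1 (leading).

(a) P = 0.8333 W  (b) Q = -0.007229 VAR  (c) S = 0.8333 VA  (d) PF = 1 (leading)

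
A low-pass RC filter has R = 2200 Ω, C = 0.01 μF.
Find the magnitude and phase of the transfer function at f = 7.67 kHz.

Step 1 — Angular frequency: ω = 2π·7670 = 4.819e+04 rad/s.
Step 2 — Transfer function: H(jω) = 1/(1 + jωRC).
Step 3 — Denominator: 1 + jωRC = 1 + j·4.819e+04·2200·1e-08 = 1 + j1.06.
Step 4 — H = 0.4708 - j0.4991.
Step 5 — Magnitude: |H| = 0.6861 (-3.3 dB); phase: φ = -46.7°.

|H| = 0.6861 (-3.3 dB), φ = -46.7°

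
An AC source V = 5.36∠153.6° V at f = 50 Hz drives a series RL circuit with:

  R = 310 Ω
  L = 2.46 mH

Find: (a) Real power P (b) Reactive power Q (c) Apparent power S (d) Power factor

Step 1 — Angular frequency: ω = 2π·f = 2π·50 = 314.2 rad/s.
Step 2 — Component impedances:
  R: Z = R = 310 Ω
  L: Z = jωL = j·314.2·0.00246 = 0 + j0.7728 Ω
Step 3 — Series combination: Z_total = R + L = 310 + j0.7728 Ω = 310∠0.1° Ω.
Step 4 — Source phasor: V = 5.36∠153.6° V = -4.801 + j2.383 V.
Step 5 — Current: I = V / Z = -0.01547 + j0.007726 A = 0.01729∠153.5° A.
Step 6 — Complex power: S = V·I* = 0.09268 + j0.000231 VA.
Step 7 — Real power: P = Re(S) = 0.09268 W.
Step 8 — Reactive power: Q = Im(S) = 0.000231 VAR.
Step 9 — Apparent power: |S| = 0.09268 VA.
Step 10 — Power factor: PF = P/|S| = 1 (lagging).

(a) P = 0.09268 W  (b) Q = 0.000231 VAR  (c) S = 0.09268 VA  (d) PF = 1 (lagging)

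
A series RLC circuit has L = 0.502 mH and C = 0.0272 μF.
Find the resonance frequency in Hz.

Step 1 — Resonance condition Im(Z)=0 gives ω₀ = 1/√(LC).
Step 2 — ω₀ = 1/√(0.000502·2.72e-08) = 2.706e+05 rad/s.
Step 3 — f₀ = ω₀/(2π) = 4.307e+04 Hz.

f₀ = 4.307e+04 Hz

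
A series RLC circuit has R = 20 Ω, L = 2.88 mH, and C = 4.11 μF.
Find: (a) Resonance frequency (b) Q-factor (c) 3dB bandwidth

Step 1 — Resonance: ω₀ = 1/√(LC) = 1/√(0.00288·4.11e-06) = 9191 rad/s.
Step 2 — f₀ = ω₀/(2π) = 1463 Hz.
Step 3 — Series Q: Q = ω₀L/R = 9191·0.00288/20 = 1.324.
Step 4 — Bandwidth: Δω = ω₀/Q = 6944 rad/s; BW = Δω/(2π) = 1105 Hz.

(a) f₀ = 1463 Hz  (b) Q = 1.324  (c) BW = 1105 Hz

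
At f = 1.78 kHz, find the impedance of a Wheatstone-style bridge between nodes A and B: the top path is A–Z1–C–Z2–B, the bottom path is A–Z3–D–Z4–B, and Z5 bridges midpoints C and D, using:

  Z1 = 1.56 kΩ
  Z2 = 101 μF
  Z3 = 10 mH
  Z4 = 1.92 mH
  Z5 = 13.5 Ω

Step 1 — Angular frequency: ω = 2π·f = 2π·1780 = 1.118e+04 rad/s.
Step 2 — Component impedances:
  Z1: Z = R = 1560 Ω
  Z2: Z = 1/(jωC) = -j/(ω·C) = 0 - j0.8853 Ω
  Z3: Z = jωL = j·1.118e+04·0.01 = 0 + j111.8 Ω
  Z4: Z = jωL = j·1.118e+04·0.00192 = 0 + j21.47 Ω
  Z5: Z = R = 13.5 Ω
Step 3 — Bridge requires nodal analysis (the Z5 bridge couples midpoints C and D, so the two paths cannot be reduced to a simple series/parallel combination). Setting node B to ground and injecting 1 A at node A, the 3-node admittance system at A, C, D solves to V_A = Z_AB = 18.96 + j115.5 Ω = 117.1∠80.7° Ω.

Z = 18.96 + j115.5 Ω = 117.1∠80.7° Ω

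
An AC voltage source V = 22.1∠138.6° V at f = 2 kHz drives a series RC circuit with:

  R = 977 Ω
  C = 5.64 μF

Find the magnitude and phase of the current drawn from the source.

Step 1 — Angular frequency: ω = 2π·f = 2π·2000 = 1.257e+04 rad/s.
Step 2 — Component impedances:
  R: Z = R = 977 Ω
  C: Z = 1/(jωC) = -j/(ω·C) = 0 - j14.11 Ω
Step 3 — Series combination: Z_total = R + C = 977 - j14.11 Ω = 977.1∠-0.8° Ω.
Step 4 — Source phasor: V = 22.1∠138.6° V = -16.58 + j14.61 V.
Step 5 — Ohm's law: I = V / Z_total = (-16.58 + j14.61) / (977 - j14.11) = -0.01718 + j0.01471 A.
Step 6 — Convert to polar: |I| = 0.02262 A, ∠I = 139.4°.

I = 0.02262∠139.4° A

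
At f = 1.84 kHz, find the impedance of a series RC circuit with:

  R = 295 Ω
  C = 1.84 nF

Step 1 — Angular frequency: ω = 2π·f = 2π·1840 = 1.156e+04 rad/s.
Step 2 — Component impedances:
  R: Z = R = 295 Ω
  C: Z = 1/(jωC) = -j/(ω·C) = 0 - j4.701e+04 Ω
Step 3 — Series combination: Z_total = R + C = 295 - j4.701e+04 Ω = 4.701e+04∠-89.6° Ω.

Z = 295 - j4.701e+04 Ω = 4.701e+04∠-89.6° Ω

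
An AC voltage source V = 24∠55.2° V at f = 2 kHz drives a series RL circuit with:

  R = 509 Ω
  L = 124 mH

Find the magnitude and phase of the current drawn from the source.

Step 1 — Angular frequency: ω = 2π·f = 2π·2000 = 1.257e+04 rad/s.
Step 2 — Component impedances:
  R: Z = R = 509 Ω
  L: Z = jωL = j·1.257e+04·0.124 = 0 + j1558 Ω
Step 3 — Series combination: Z_total = R + L = 509 + j1558 Ω = 1639∠71.9° Ω.
Step 4 — Source phasor: V = 24∠55.2° V = 13.7 + j19.71 V.
Step 5 — Ohm's law: I = V / Z_total = (13.7 + j19.71) / (509 + j1558) = 0.01402 - j0.00421 A.
Step 6 — Convert to polar: |I| = 0.01464 A, ∠I = -16.7°.

I = 0.01464∠-16.7° A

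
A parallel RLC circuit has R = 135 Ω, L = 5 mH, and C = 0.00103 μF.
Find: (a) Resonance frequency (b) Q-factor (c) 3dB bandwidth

Step 1 — Resonance: ω₀ = 1/√(LC) = 1/√(0.005·1.03e-09) = 4.407e+05 rad/s.
Step 2 — f₀ = ω₀/(2π) = 7.013e+04 Hz.
Step 3 — Parallel Q: Q = R/(ω₀L) = 135/(4.407e+05·0.005) = 0.06127.
Step 4 — Bandwidth: Δω = ω₀/Q = 7.192e+06 rad/s; BW = Δω/(2π) = 1.145e+06 Hz.

(a) f₀ = 7.013e+04 Hz  (b) Q = 0.06127  (c) BW = 1.145e+06 Hz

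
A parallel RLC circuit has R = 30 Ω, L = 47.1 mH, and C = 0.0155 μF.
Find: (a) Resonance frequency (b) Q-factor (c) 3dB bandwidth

Step 1 — Resonance: ω₀ = 1/√(LC) = 1/√(0.0471·1.55e-08) = 3.701e+04 rad/s.
Step 2 — f₀ = ω₀/(2π) = 5890 Hz.
Step 3 — Parallel Q: Q = R/(ω₀L) = 30/(3.701e+04·0.0471) = 0.01721.
Step 4 — Bandwidth: Δω = ω₀/Q = 2.151e+06 rad/s; BW = Δω/(2π) = 3.423e+05 Hz.

(a) f₀ = 5890 Hz  (b) Q = 0.01721  (c) BW = 3.423e+05 Hz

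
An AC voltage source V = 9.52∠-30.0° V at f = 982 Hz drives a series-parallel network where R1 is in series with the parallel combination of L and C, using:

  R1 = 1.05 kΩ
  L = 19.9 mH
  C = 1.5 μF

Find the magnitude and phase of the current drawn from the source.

Step 1 — Angular frequency: ω = 2π·f = 2π·982 = 6170 rad/s.
Step 2 — Component impedances:
  R1: Z = R = 1050 Ω
  L: Z = jωL = j·6170·0.0199 = 0 + j122.8 Ω
  C: Z = 1/(jωC) = -j/(ω·C) = 0 - j108 Ω
Step 3 — Parallel branch: L || C = 1/(1/L + 1/C) = 0 - j900.3 Ω.
Step 4 — Series with R1: Z_total = R1 + (L || C) = 1050 - j900.3 Ω = 1383∠-40.6° Ω.
Step 5 — Source phasor: V = 9.52∠-30.0° V = 8.245 - j4.76 V.
Step 6 — Ohm's law: I = V / Z_total = (8.245 - j4.76) / (1050 - j900.3) = 0.006765 + j0.001267 A.
Step 7 — Convert to polar: |I| = 0.006883 A, ∠I = 10.6°.

I = 0.006883∠10.6° A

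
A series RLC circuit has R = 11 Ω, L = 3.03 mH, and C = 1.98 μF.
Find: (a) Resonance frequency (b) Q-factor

Step 1 — Resonance condition Im(Z)=0 gives ω₀ = 1/√(LC).
Step 2 — ω₀ = 1/√(0.00303·1.98e-06) = 1.291e+04 rad/s.
Step 3 — f₀ = ω₀/(2π) = 2055 Hz.
Step 4 — Series Q: Q = ω₀L/R = 1.291e+04·0.00303/11 = 3.556.

(a) f₀ = 2055 Hz  (b) Q = 3.556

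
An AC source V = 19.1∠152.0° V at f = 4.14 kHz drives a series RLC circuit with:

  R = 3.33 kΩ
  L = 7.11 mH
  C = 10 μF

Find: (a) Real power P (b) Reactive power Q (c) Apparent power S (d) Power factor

Step 1 — Angular frequency: ω = 2π·f = 2π·4140 = 2.601e+04 rad/s.
Step 2 — Component impedances:
  R: Z = R = 3330 Ω
  L: Z = jωL = j·2.601e+04·0.00711 = 0 + j184.9 Ω
  C: Z = 1/(jωC) = -j/(ω·C) = 0 - j3.844 Ω
Step 3 — Series combination: Z_total = R + L + C = 3330 + j181.1 Ω = 3335∠3.1° Ω.
Step 4 — Source phasor: V = 19.1∠152.0° V = -16.86 + j8.967 V.
Step 5 — Current: I = V / Z = -0.004903 + j0.002959 A = 0.005727∠148.9° A.
Step 6 — Complex power: S = V·I* = 0.1092 + j0.005941 VA.
Step 7 — Real power: P = Re(S) = 0.1092 W.
Step 8 — Reactive power: Q = Im(S) = 0.005941 VAR.
Step 9 — Apparent power: |S| = 0.1094 VA.
Step 10 — Power factor: PF = P/|S| = 0.9985 (lagging).

(a) P = 0.1092 W  (b) Q = 0.005941 VAR  (c) S = 0.1094 VA  (d) PF = 0.9985 (lagging)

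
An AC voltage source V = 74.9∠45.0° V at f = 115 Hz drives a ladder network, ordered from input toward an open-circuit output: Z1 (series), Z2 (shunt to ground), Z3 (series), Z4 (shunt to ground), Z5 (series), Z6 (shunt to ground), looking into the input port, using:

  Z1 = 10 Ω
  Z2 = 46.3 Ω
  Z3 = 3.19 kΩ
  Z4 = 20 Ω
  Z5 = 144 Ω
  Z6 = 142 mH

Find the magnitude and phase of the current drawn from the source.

Step 1 — Angular frequency: ω = 2π·f = 2π·115 = 722.6 rad/s.
Step 2 — Component impedances:
  Z1: Z = R = 10 Ω
  Z2: Z = R = 46.3 Ω
  Z3: Z = R = 3190 Ω
  Z4: Z = R = 20 Ω
  Z5: Z = R = 144 Ω
  Z6: Z = jωL = j·722.6·0.142 = 0 + j102.6 Ω
Step 3 — Ladder network (open output): work backward from the far end, alternating series and parallel combinations. Z_in = 55.64 + j0.000222 Ω = 55.64∠0.0° Ω.
Step 4 — Source phasor: V = 74.9∠45.0° V = 52.96 + j52.96 V.
Step 5 — Ohm's law: I = V / Z_total = (52.96 + j52.96) / (55.64 + j0.000222) = 0.9519 + j0.9518 A.
Step 6 — Convert to polar: |I| = 1.346 A, ∠I = 45.0°.

I = 1.346∠45.0° A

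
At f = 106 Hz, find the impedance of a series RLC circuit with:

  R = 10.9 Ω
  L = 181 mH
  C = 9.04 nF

Step 1 — Angular frequency: ω = 2π·f = 2π·106 = 666 rad/s.
Step 2 — Component impedances:
  R: Z = R = 10.9 Ω
  L: Z = jωL = j·666·0.181 = 0 + j120.5 Ω
  C: Z = 1/(jωC) = -j/(ω·C) = 0 - j1.661e+05 Ω
Step 3 — Series combination: Z_total = R + L + C = 10.9 - j1.66e+05 Ω = 1.66e+05∠-90.0° Ω.

Z = 10.9 - j1.66e+05 Ω = 1.66e+05∠-90.0° Ω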